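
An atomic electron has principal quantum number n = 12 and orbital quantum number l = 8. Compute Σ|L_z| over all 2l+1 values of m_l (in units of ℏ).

Σ|L_z| = 72 ℏ

m_l ∈ {-8, -7, -6, -5, -4, -3, -2, -1, 0, 1, 2, 3, 4, 5, 6, 7, 8}.
Σ|m_l| = 2·8(8+1)/2 = 72.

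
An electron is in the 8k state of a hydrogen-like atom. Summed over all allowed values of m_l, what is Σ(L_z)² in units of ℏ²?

8k means n = 8, l = 7.
m_l ∈ {-7, -6, -5, -4, -3, -2, -1, 0, 1, 2, 3, 4, 5, 6, 7}.
Summing m² from −7 to 7: Σ m_l² = 280.

Σ(L_z)² = 280 ℏ²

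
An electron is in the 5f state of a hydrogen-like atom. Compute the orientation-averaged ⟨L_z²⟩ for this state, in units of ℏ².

5f means n = 5, l = 3.
m_l runs from −3 to 3, i.e. {-3, -2, -1, 0, 1, 2, 3}.
⟨L_z²⟩ = ℏ²·(Σ m_l²)/(2l+1) = ℏ²·28/7 = 4ℏ².

⟨L_z²⟩ = 4 ℏ²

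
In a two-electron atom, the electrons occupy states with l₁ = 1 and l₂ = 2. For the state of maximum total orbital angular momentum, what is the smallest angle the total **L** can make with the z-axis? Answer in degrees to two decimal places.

θ_min ≈ 30.00°

By the triangle rule, |l₁ − l₂| ≤ L ≤ l₁ + l₂.
L ∈ {1, 2, 3}.
The maximum is L = 3, with |L_tot| = ℏ√(3·4) = 2√3 ℏ.
The minimum angle with z is arccos(3/√12) ≈ 30.00°.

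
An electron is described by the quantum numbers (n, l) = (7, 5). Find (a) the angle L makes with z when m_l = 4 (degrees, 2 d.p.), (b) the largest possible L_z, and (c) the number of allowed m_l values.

For m_l = 4: cos θ = 4/√30, θ ≈ 43.09°.
L_z,max = lℏ = 5ℏ.
There are 2l+1 = 11 values of m_l.

θ(m_l=4) ≈ 43.09°; L_z,max = 5ℏ; 11 values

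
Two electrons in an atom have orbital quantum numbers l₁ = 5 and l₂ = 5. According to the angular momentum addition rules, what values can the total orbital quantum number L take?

L = 0, 1, 2, 3, 4, 5, 6, 7, 8, 9, 10

Angular momentum addition gives L = |l₁ − l₂|, …, l₁ + l₂.
Allowed values: L = 0, 1, 2, 3, 4, 5, 6, 7, 8, 9, 10.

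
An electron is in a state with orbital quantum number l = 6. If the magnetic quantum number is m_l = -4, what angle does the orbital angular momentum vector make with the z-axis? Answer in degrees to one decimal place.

θ ≈ 128.1°

|L|² = l(l+1)ℏ² = 42ℏ², so |L| = √42 ℏ.
L_z = m_l ℏ = −4ℏ.
cos θ = L_z/|L| = -4/√42, so θ ≈ 128.1°.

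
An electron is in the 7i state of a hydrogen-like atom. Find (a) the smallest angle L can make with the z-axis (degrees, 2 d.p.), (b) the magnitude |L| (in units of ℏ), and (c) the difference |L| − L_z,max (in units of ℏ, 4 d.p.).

7i means n = 7, l = 6.
cos θ_min = 6/√42, so θ_min ≈ 22.21°.
|L| = ℏ√(6·7) = √42 ℏ ≈ 6.481ℏ.
|L| − L_z,max = (√42 − 6)ℏ ≈ 0.4807ℏ.

θ_min ≈ 22.21°; |L| = √42 ℏ ≈ 6.481ℏ; |L|−L_z,max ≈ 0.4807ℏ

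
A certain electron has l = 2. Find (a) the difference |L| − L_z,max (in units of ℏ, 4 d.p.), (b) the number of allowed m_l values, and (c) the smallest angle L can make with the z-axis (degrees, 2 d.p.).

|L|−L_z,max ≈ 0.4495ℏ; 5 values; θ_min ≈ 35.26°

|L| − L_z,max = (√6 − 2)ℏ ≈ 0.4495ℏ.
There are 2l+1 = 5 values of m_l.
cos θ_min = 2/√6, so θ_min ≈ 35.26°.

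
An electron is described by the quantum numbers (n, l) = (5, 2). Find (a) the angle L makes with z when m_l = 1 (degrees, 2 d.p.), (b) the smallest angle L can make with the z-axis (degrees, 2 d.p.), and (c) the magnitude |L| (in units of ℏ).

θ(m_l=1) ≈ 65.91°; θ_min ≈ 35.26°; |L| = √6 ℏ ≈ 2.449ℏ

For m_l = 1: cos θ = 1/√6, θ ≈ 65.91°.
cos θ_min = 2/√6, so θ_min ≈ 35.26°.
|L| = ℏ√(2·3) = √6 ℏ ≈ 2.449ℏ.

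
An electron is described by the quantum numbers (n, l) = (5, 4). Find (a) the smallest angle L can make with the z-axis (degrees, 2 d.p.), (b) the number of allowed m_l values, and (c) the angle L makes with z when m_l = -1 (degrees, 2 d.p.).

θ_min ≈ 26.57°; 9 values; θ(m_l=-1) ≈ 102.92°

cos θ_min = 4/√20, so θ_min ≈ 26.57°.
There are 2l+1 = 9 values of m_l.
For m_l = -1: cos θ = -1/√20, θ ≈ 102.92°.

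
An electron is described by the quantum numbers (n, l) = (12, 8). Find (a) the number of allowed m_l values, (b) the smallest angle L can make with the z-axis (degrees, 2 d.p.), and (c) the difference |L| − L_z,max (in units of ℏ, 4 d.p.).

There are 2l+1 = 17 values of m_l.
cos θ_min = 8/√72, so θ_min ≈ 19.47°.
|L| − L_z,max = (6√2 − 8)ℏ ≈ 0.4853ℏ.

17 values; θ_min ≈ 19.47°; |L|−L_z,max ≈ 0.4853ℏ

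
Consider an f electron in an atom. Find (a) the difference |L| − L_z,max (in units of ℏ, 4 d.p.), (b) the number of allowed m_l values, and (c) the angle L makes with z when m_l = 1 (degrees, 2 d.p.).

For an f orbital, l = 3.
|L| − L_z,max = (2√3 − 3)ℏ ≈ 0.4641ℏ.
There are 2l+1 = 7 values of m_l.
For m_l = 1: cos θ = 1/√12, θ ≈ 73.22°.

|L|−L_z,max ≈ 0.4641ℏ; 7 values; θ(m_l=1) ≈ 73.22°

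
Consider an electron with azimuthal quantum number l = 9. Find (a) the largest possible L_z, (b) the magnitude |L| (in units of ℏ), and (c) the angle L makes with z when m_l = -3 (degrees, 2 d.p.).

L_z,max = 9ℏ; |L| = 3√10 ℏ ≈ 9.487ℏ; θ(m_l=-3) ≈ 108.43°

L_z,max = lℏ = 9ℏ.
|L| = ℏ√(9·10) = 3√10 ℏ ≈ 9.487ℏ.
For m_l = -3: cos θ = -3/√90, θ ≈ 108.43°.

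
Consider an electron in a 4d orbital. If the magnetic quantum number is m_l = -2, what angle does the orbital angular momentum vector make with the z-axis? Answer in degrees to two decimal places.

4d means n = 4, l = 2.
|L| = √(l(l+1)) ℏ = √6 ℏ.
L_z = m_l ℏ = −2ℏ.
cos θ = L_z/|L| = -2/√6, so θ ≈ 144.74°.

θ ≈ 144.74°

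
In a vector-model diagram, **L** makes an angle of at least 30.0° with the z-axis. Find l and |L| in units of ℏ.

l = 3, |L| = 2√3 ℏ ≈ 3.464ℏ

At minimum angle, m_l = l, so cos θ = l/√(l(l+1)); cos²θ = l/(l+1) = 0.7500.
l = cos²θ/sin²θ ≈ 3.
Then |L| = ℏ√(3·4) = 2√3 ℏ.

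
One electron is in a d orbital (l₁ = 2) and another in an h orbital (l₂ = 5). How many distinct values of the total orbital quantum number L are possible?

L runs from |2 − 5| = 3 to 2 + 5 = 7.
So L can be 3, 4, 5, 6, 7.
That is 5 values.

5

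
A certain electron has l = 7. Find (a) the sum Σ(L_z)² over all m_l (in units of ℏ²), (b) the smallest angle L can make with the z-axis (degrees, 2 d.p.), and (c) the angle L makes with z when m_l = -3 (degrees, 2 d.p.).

Σ m_l² = 280, so Σ(L_z)² = 280 ℏ².
cos θ_min = 7/√56, so θ_min ≈ 20.70°.
For m_l = -3: cos θ = -3/√56, θ ≈ 113.63°.

Σ(L_z)² = 280 ℏ²; θ_min ≈ 20.70°; θ(m_l=-3) ≈ 113.63°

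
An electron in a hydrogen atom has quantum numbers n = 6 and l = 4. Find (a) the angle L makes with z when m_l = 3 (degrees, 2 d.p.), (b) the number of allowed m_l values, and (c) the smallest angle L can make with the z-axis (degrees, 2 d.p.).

θ(m_l=3) ≈ 47.87°; 9 values; θ_min ≈ 26.57°

For m_l = 3: cos θ = 3/√20, θ ≈ 47.87°.
There are 2l+1 = 9 values of m_l.
cos θ_min = 4/√20, so θ_min ≈ 26.57°.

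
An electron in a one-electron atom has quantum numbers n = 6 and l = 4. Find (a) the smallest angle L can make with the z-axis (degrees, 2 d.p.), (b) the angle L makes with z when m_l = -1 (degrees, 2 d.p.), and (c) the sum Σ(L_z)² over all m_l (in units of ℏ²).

cos θ_min = 4/√20, so θ_min ≈ 26.57°.
For m_l = -1: cos θ = -1/√20, θ ≈ 102.92°.
Σ m_l² = 60, so Σ(L_z)² = 60 ℏ².

θ_min ≈ 26.57°; θ(m_l=-1) ≈ 102.92°; Σ(L_z)² = 60 ℏ²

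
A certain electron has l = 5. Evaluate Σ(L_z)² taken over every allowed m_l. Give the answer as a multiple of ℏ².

Σ(L_z)² = 110 ℏ²

m_l ∈ {-5, -4, -3, -2, -1, 0, 1, 2, 3, 4, 5}.
Summing m² from −5 to 5: Σ m_l² = 110.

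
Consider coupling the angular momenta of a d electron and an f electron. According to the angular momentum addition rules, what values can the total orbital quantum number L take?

By the triangle rule, |l₁ − l₂| ≤ L ≤ l₁ + l₂.
So L can be 1, 2, 3, 4, 5.

L = 1, 2, 3, 4, 5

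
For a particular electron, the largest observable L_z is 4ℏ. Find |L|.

Since max m_l = l, l = 4.
Then |L| = ℏ√(4·5) = 2√5 ℏ.

|L| = 2√5 ℏ ≈ 4.472ℏ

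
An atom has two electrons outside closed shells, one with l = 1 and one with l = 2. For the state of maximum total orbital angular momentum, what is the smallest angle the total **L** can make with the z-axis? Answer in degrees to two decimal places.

By the triangle rule, |l₁ − l₂| ≤ L ≤ l₁ + l₂.
L ∈ {1, 2, 3}.
The maximum is L = 3, with |L_tot| = ℏ√(3·4) = 2√3 ℏ.
The minimum angle with z is arccos(3/√12) ≈ 30.00°.

θ_min ≈ 30.00°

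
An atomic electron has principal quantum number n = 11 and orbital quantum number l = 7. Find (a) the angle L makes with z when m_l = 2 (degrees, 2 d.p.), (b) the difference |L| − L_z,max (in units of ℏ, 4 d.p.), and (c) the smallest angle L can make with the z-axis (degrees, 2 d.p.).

θ(m_l=2) ≈ 74.50°; |L|−L_z,max ≈ 0.4833ℏ; θ_min ≈ 20.70°

For m_l = 2: cos θ = 2/√56, θ ≈ 74.50°.
|L| − L_z,max = (2√14 − 7)ℏ ≈ 0.4833ℏ.
cos θ_min = 7/√56, so θ_min ≈ 20.70°.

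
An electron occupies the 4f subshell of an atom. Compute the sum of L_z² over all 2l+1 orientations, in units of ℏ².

4f means n = 4, l = 3.
m_l runs from −3 to 3, i.e. {-3, -2, -1, 0, 1, 2, 3}.
Summing m² from −3 to 3: Σ m_l² = 28.

Σ(L_z)² = 28 ℏ²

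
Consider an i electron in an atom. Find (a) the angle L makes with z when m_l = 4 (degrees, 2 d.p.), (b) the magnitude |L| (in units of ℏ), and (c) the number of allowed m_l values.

θ(m_l=4) ≈ 51.89°; |L| = √42 ℏ ≈ 6.481ℏ; 13 values

For an i orbital, l = 6.
For m_l = 4: cos θ = 4/√42, θ ≈ 51.89°.
|L| = ℏ√(6·7) = √42 ℏ ≈ 6.481ℏ.
There are 2l+1 = 13 values of m_l.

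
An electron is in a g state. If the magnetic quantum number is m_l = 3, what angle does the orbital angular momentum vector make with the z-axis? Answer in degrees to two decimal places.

θ ≈ 47.87°

The letter g corresponds to l = 4.
|L| = ℏ√(l(l+1)) = 2√5 ℏ.
L_z = m_l ℏ = 3ℏ.
cos θ = L_z/|L| = 3/√20, so θ ≈ 47.87°.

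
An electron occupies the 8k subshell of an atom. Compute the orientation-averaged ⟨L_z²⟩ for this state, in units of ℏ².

For 8k, l = 7.
m_l ∈ {-7, -6, -5, -4, -3, -2, -1, 0, 1, 2, 3, 4, 5, 6, 7}.
Average of L_z² over 15 states: 280/15 ℏ² = 18.67 ℏ².

⟨L_z²⟩ = 18.67 ℏ²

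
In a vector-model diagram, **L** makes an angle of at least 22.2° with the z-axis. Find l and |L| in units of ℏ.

l = 6, |L| = √42 ℏ ≈ 6.481ℏ

cos θ_min = l/√(l(l+1)) = √(l/(l+1)), so l/(l+1) = cos²(22.2°) = 0.8572.
l = cos²θ/sin²θ ≈ 6.
Then |L| = ℏ√(6·7) = √42 ℏ.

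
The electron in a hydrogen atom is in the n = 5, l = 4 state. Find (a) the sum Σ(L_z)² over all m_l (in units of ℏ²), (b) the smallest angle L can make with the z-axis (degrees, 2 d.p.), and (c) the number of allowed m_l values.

Σ(L_z)² = 60 ℏ²; θ_min ≈ 26.57°; 9 values

Σ m_l² = 60, so Σ(L_z)² = 60 ℏ².
cos θ_min = 4/√20, so θ_min ≈ 26.57°.
There are 2l+1 = 9 values of m_l.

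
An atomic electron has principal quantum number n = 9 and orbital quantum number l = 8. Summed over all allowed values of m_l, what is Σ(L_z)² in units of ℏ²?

m_l ∈ {-8, -7, -6, -5, -4, -3, -2, -1, 0, 1, 2, 3, 4, 5, 6, 7, 8}.
Σ m_l² = l(l+1)(2l+1)/3 = 8·9·17/3 = 408.

Σ(L_z)² = 408 ℏ²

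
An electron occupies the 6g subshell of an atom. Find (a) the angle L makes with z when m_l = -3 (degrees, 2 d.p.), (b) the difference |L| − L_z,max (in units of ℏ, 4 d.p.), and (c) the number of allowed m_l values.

θ(m_l=-3) ≈ 132.13°; |L|−L_z,max ≈ 0.4721ℏ; 9 values

For 6g, l = 4.
For m_l = -3: cos θ = -3/√20, θ ≈ 132.13°.
|L| − L_z,max = (2√5 − 4)ℏ ≈ 0.4721ℏ.
There are 2l+1 = 9 values of m_l.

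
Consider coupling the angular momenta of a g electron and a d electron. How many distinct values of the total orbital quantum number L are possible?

5

L runs from |4 − 2| = 2 to 4 + 2 = 6.
So L can be 2, 3, 4, 5, 6.
That is 5 values.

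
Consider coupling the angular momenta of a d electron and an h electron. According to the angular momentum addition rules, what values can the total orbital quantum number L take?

L = 3, 4, 5, 6, 7

By the triangle rule, |l₁ − l₂| ≤ L ≤ l₁ + l₂.
So L can be 3, 4, 5, 6, 7.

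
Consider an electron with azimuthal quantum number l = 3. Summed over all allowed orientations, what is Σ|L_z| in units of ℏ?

Σ|L_z| = 12 ℏ

The allowed m_l values are -3, -2, -1, 0, 1, 2, 3.
Σ|m_l| = 2·3(3+1)/2 = 12.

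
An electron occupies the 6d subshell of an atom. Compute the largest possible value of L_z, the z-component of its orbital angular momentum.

For 6d, l = 2.
L_z = m_l ℏ with m_l ∈ {−2, …, 2}; the maximum is m_l = 2.

L_z,max = 2ℏ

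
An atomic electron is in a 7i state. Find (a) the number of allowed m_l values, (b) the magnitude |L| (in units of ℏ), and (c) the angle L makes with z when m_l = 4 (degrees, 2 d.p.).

For 7i, l = 6.
There are 2l+1 = 13 values of m_l.
|L| = ℏ√(6·7) = √42 ℏ ≈ 6.481ℏ.
For m_l = 4: cos θ = 4/√42, θ ≈ 51.89°.

13 values; |L| = √42 ℏ ≈ 6.481ℏ; θ(m_l=4) ≈ 51.89°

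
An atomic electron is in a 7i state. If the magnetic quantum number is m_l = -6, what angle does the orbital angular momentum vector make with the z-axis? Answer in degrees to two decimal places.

The 7i subshell has l = 6.
|L| = √(l(l+1)) ℏ = √42 ℏ.
L_z = m_l ℏ = −6ℏ.
cos θ = L_z/|L| = -6/√42, so θ ≈ 157.79°.

θ ≈ 157.79°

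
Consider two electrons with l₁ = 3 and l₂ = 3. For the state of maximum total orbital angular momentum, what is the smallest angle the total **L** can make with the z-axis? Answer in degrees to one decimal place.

θ_min ≈ 22.2°

By the triangle rule, |l₁ − l₂| ≤ L ≤ l₁ + l₂.
L ∈ {0, 1, 2, 3, 4, 5, 6}.
The maximum is L = 6, with |L_tot| = ℏ√(6·7) = √42 ℏ.
The minimum angle with z is arccos(6/√42) ≈ 22.2°.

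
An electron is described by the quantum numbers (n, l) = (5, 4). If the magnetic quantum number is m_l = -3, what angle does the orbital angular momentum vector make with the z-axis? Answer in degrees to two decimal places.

θ ≈ 132.13°

|L|² = l(l+1)ℏ² = 20ℏ², so |L| = 2√5 ℏ.
L_z = m_l ℏ = −3ℏ.
cos θ = L_z/|L| = -3/√20, so θ ≈ 132.13°.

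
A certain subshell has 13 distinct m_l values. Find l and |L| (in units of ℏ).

l = 6, |L| = √42 ℏ ≈ 6.481ℏ

2l + 1 = 13 ⇒ l = 6.
Then |L| = √(l(l+1)) ℏ = √42 ℏ.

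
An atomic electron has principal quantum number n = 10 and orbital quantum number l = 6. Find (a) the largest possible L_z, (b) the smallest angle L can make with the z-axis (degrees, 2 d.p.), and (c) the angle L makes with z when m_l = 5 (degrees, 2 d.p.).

L_z,max = 6ℏ; θ_min ≈ 22.21°; θ(m_l=5) ≈ 39.51°

L_z,max = lℏ = 6ℏ.
cos θ_min = 6/√42, so θ_min ≈ 22.21°.
For m_l = 5: cos θ = 5/√42, θ ≈ 39.51°.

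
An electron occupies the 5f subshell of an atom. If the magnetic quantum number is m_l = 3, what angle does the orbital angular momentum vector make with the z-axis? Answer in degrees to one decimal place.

θ ≈ 30.0°

The 5f subshell has l = 3.
|L| = √(l(l+1)) ℏ = 2√3 ℏ.
L_z = m_l ℏ = 3ℏ.
cos θ = L_z/|L| = 3/√12, so θ ≈ 30.0°.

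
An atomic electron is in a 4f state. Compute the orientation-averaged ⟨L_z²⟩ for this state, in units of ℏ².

The 4f subshell has l = 3.
The allowed m_l values are -3, -2, -1, 0, 1, 2, 3.
Average of L_z² over 7 states: 28/7 ℏ² = 4 ℏ².

⟨L_z²⟩ = 4 ℏ²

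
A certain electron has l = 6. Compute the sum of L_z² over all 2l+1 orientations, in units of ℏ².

The allowed m_l values are -6, -5, -4, -3, -2, -1, 0, 1, 2, 3, 4, 5, 6.
Σ m_l² = 2·(1 + 4 + 9 + 16 + 25 + 36) = 182.

Σ(L_z)² = 182 ℏ²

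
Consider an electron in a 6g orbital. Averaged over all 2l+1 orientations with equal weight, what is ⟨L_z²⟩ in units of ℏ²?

The 6g subshell has l = 4.
The allowed m_l values are -4, -3, -2, -1, 0, 1, 2, 3, 4.
⟨L_z²⟩ = ℏ²·l(l+1)/3 = 6.667ℏ².

⟨L_z²⟩ = 6.667 ℏ²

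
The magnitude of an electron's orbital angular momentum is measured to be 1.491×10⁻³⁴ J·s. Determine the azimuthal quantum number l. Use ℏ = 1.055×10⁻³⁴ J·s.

|L|/ℏ = (1.491×10⁻³⁴)/(1.055×10⁻³⁴) ≈ 1.413.
(|L|/ℏ)² = l(l+1) ≈ 2.00 ⇒ l = 1.

l = 1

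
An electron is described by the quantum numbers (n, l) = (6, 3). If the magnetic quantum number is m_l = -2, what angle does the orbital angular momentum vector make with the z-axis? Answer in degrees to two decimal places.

|L| = ℏ√(l(l+1)) = 2√3 ℏ.
L_z = m_l ℏ = −2ℏ.
cos θ = L_z/|L| = -2/√12, so θ ≈ 125.26°.

θ ≈ 125.26°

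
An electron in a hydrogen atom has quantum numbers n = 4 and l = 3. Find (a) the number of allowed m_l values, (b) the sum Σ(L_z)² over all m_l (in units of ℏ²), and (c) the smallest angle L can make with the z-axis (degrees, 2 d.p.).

7 values; Σ(L_z)² = 28 ℏ²; θ_min ≈ 30.00°

There are 2l+1 = 7 values of m_l.
Σ m_l² = 28, so Σ(L_z)² = 28 ℏ².
cos θ_min = 3/√12, so θ_min ≈ 30.00°.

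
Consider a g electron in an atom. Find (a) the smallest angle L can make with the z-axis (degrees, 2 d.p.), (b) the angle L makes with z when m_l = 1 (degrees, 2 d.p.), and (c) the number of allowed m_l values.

θ_min ≈ 26.57°; θ(m_l=1) ≈ 77.08°; 9 values

A g state has l = 4.
cos θ_min = 4/√20, so θ_min ≈ 26.57°.
For m_l = 1: cos θ = 1/√20, θ ≈ 77.08°.
There are 2l+1 = 9 values of m_l.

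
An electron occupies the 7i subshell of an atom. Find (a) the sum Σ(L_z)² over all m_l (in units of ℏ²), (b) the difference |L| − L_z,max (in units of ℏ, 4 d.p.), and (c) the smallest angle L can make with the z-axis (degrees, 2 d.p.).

For 7i, l = 6.
Σ m_l² = 182, so Σ(L_z)² = 182 ℏ².
|L| − L_z,max = (√42 − 6)ℏ ≈ 0.4807ℏ.
cos θ_min = 6/√42, so θ_min ≈ 22.21°.

Σ(L_z)² = 182 ℏ²; |L|−L_z,max ≈ 0.4807ℏ; θ_min ≈ 22.21°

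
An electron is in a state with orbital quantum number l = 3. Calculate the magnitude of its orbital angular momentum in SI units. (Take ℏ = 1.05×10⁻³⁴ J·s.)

|L| = ℏ√(l(l+1)) = ℏ√(3·4) = 2√3 ℏ
Numerically, |L| = 3.464 × (1.05×10⁻³⁴ J·s) = 3.64×10⁻³⁴ J·s.

|L| = 3.64×10⁻³⁴ J·s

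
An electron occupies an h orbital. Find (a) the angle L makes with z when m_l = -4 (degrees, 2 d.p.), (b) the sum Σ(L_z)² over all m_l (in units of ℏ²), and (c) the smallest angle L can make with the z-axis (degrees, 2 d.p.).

θ(m_l=-4) ≈ 136.91°; Σ(L_z)² = 110 ℏ²; θ_min ≈ 24.09°

An h state has l = 5.
For m_l = -4: cos θ = -4/√30, θ ≈ 136.91°.
Σ m_l² = 110, so Σ(L_z)² = 110 ℏ².
cos θ_min = 5/√30, so θ_min ≈ 24.09°.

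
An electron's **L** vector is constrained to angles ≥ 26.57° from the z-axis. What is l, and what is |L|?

At minimum angle, m_l = l, so cos θ = l/√(l(l+1)); cos²θ = l/(l+1) = 0.7999.
Solving: l = 4.
Then |L| = ℏ√(4·5) = 2√5 ℏ.

l = 4, |L| = 2√5 ℏ ≈ 4.472ℏ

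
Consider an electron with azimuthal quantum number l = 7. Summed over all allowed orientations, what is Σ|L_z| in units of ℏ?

m_l ∈ {-7, -6, -5, -4, -3, -2, -1, 0, 1, 2, 3, 4, 5, 6, 7}.
Σ|m_l| = 2·7(7+1)/2 = 56.

Σ|L_z| = 56 ℏ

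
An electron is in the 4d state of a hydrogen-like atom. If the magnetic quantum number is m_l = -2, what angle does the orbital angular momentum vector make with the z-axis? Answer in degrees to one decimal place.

4d means n = 4, l = 2.
|L| = √(l(l+1)) ℏ = √6 ℏ.
L_z = m_l ℏ = −2ℏ.
cos θ = L_z/|L| = -2/√6, so θ ≈ 144.7°.

θ ≈ 144.7°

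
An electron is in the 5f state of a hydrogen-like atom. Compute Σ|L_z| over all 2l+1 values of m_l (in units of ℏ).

The 5f subshell has l = 3.
m_l runs from −3 to 3, i.e. {-3, -2, -1, 0, 1, 2, 3}.
Σ|m_l| = 2(1+2+…+3) = 12.

Σ|L_z| = 12 ℏ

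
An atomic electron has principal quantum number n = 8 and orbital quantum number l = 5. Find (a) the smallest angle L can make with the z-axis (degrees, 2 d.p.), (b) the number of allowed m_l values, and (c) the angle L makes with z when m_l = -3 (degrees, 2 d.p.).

θ_min ≈ 24.09°; 11 values; θ(m_l=-3) ≈ 123.21°

cos θ_min = 5/√30, so θ_min ≈ 24.09°.
There are 2l+1 = 11 values of m_l.
For m_l = -3: cos θ = -3/√30, θ ≈ 123.21°.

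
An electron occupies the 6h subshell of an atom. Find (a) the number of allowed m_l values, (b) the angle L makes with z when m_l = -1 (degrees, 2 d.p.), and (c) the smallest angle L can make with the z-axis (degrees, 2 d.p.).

11 values; θ(m_l=-1) ≈ 100.52°; θ_min ≈ 24.09°

For 6h, l = 5.
There are 2l+1 = 11 values of m_l.
For m_l = -1: cos θ = -1/√30, θ ≈ 100.52°.
cos θ_min = 5/√30, so θ_min ≈ 24.09°.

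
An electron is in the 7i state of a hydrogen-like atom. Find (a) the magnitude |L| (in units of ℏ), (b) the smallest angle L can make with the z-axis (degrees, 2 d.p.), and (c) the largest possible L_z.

7i means n = 7, l = 6.
|L| = ℏ√(6·7) = √42 ℏ ≈ 6.481ℏ.
cos θ_min = 6/√42, so θ_min ≈ 22.21°.
L_z,max = lℏ = 6ℏ.

|L| = √42 ℏ ≈ 6.481ℏ; θ_min ≈ 22.21°; L_z,max = 6ℏ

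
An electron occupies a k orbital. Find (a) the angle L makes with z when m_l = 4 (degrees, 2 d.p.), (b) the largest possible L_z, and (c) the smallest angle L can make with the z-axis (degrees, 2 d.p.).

The letter k corresponds to l = 7.
For m_l = 4: cos θ = 4/√56, θ ≈ 57.69°.
L_z,max = lℏ = 7ℏ.
cos θ_min = 7/√56, so θ_min ≈ 20.70°.

θ(m_l=4) ≈ 57.69°; L_z,max = 7ℏ; θ_min ≈ 20.70°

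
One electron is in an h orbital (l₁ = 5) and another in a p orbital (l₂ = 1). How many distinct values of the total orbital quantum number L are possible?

By the triangle rule, |l₁ − l₂| ≤ L ≤ l₁ + l₂.
L ∈ {4, 5, 6}.
That is 3 values.

3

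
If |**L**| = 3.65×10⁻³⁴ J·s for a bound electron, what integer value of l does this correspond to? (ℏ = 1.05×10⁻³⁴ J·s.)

l = 3

In units of ℏ, |L| ≈ 3.476.
l(l+1) ≈ 3.476² ≈ 12.08, so l = 3.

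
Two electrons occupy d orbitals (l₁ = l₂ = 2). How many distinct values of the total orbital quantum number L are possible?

5

The total orbital quantum number L ranges from |l₁ − l₂| to l₁ + l₂ in integer steps.
L ∈ {0, 1, 2, 3, 4}.
That is 5 values.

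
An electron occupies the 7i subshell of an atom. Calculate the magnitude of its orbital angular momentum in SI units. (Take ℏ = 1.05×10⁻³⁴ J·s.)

|L| = 6.80×10⁻³⁴ J·s

The 7i subshell has l = 6.
|L| = ℏ√(l(l+1)) = ℏ√(6·7) = √42 ℏ
Numerically, |L| = 6.481 × (1.05×10⁻³⁴ J·s) = 6.80×10⁻³⁴ J·s.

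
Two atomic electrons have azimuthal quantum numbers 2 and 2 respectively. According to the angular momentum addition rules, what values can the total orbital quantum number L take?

By the triangle rule, |l₁ − l₂| ≤ L ≤ l₁ + l₂.
Allowed values: L = 0, 1, 2, 3, 4.

L = 0, 1, 2, 3, 4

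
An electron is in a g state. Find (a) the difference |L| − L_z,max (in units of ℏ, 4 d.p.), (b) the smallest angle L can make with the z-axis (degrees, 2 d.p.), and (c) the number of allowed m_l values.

|L|−L_z,max ≈ 0.4721ℏ; θ_min ≈ 26.57°; 9 values

For a g orbital, l = 4.
|L| − L_z,max = (2√5 − 4)ℏ ≈ 0.4721ℏ.
cos θ_min = 4/√20, so θ_min ≈ 26.57°.
There are 2l+1 = 9 values of m_l.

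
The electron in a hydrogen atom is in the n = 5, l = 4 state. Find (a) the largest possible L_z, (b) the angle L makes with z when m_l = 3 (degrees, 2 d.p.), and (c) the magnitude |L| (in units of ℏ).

L_z,max = 4ℏ; θ(m_l=3) ≈ 47.87°; |L| = 2√5 ℏ ≈ 4.472ℏ

L_z,max = lℏ = 4ℏ.
For m_l = 3: cos θ = 3/√20, θ ≈ 47.87°.
|L| = ℏ√(4·5) = 2√5 ℏ ≈ 4.472ℏ.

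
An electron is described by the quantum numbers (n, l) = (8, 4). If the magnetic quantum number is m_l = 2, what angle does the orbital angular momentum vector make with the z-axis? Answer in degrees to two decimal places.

|L|² = l(l+1)ℏ² = 20ℏ², so |L| = 2√5 ℏ.
L_z = m_l ℏ = 2ℏ.
cos θ = L_z/|L| = 2/√20, so θ ≈ 63.43°.

θ ≈ 63.43°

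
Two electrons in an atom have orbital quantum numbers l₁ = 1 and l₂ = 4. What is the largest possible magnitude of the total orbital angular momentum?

|L_tot|_max = √30 ℏ ≈ 5.477ℏ

L runs from |1 − 4| = 3 to 1 + 4 = 5.
So L can be 3, 4, 5.
The largest magnitude corresponds to L = 5: |L_tot| = ℏ√(5·6) = √30 ℏ.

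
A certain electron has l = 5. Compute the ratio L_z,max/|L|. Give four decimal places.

L_z,max/|L| = 0.9129

|L| = √30 ℏ ≈ 5.4772ℏ, while L_z,max = lℏ = 5ℏ.
L_z,max/|L| = 5/√30 = 0.9129.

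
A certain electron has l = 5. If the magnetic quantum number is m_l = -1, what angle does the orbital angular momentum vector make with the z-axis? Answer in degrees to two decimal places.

|L|² = l(l+1)ℏ² = 30ℏ², so |L| = √30 ℏ.
L_z = m_l ℏ = −1ℏ.
cos θ = L_z/|L| = -1/√30, so θ ≈ 100.52°.

θ ≈ 100.52°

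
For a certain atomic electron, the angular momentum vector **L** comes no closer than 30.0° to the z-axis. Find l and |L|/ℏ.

l = 3, |L| = 2√3 ℏ ≈ 3.464ℏ

cos θ_min = l/√(l(l+1)) = √(l/(l+1)), so l/(l+1) = cos²(30.0°) = 0.7500.
l = cos²θ/sin²θ ≈ 3.
Then |L| = ℏ√(3·4) = 2√3 ℏ.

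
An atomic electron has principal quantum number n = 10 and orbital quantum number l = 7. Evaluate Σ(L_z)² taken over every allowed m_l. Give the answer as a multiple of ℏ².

Σ(L_z)² = 280 ℏ²

The allowed m_l values are -7, -6, -5, -4, -3, -2, -1, 0, 1, 2, 3, 4, 5, 6, 7.
Σ m_l² = 2·(1 + 4 + 9 + 16 + 25 + 36 + 49) = 280.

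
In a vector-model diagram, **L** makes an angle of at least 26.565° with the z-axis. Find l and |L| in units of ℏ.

l = 4, |L| = 2√5 ℏ ≈ 4.472ℏ

At minimum angle, m_l = l, so cos θ = l/√(l(l+1)); cos²θ = l/(l+1) = 0.8000.
Thus l = 0.8000/(1 − 0.8000) ≈ 4.
Then |L| = ℏ√(4·5) = 2√5 ℏ.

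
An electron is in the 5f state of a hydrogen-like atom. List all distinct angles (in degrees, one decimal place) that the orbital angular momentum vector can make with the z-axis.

For 5f, l = 3.
|L| = √(l(l+1)) ℏ = 2√3 ℏ.
cos θ = m_l/√12 for each m_l ∈ {-3, -2, -1, 0, 1, 2, 3}.

θ ∈ {30.0°, 54.7°, 73.2°, 90.0°, 106.8°, 125.3°, 150.0°}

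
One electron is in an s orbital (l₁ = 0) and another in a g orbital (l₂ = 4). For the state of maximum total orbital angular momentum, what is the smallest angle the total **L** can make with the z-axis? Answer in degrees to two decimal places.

The total orbital quantum number L ranges from |l₁ − l₂| to l₁ + l₂ in integer steps.
L ∈ {4}.
The maximum is L = 4, with |L_tot| = ℏ√(4·5) = 2√5 ℏ.
The minimum angle with z is arccos(4/√20) ≈ 26.57°.

θ_min ≈ 26.57°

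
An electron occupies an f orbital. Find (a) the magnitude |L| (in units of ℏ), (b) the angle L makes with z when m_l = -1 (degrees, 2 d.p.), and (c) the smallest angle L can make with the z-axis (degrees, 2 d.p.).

|L| = 2√3 ℏ ≈ 3.464ℏ; θ(m_l=-1) ≈ 106.78°; θ_min ≈ 30.00°

For an f orbital, l = 3.
|L| = ℏ√(3·4) = 2√3 ℏ ≈ 3.464ℏ.
For m_l = -1: cos θ = -1/√12, θ ≈ 106.78°.
cos θ_min = 3/√12, so θ_min ≈ 30.00°.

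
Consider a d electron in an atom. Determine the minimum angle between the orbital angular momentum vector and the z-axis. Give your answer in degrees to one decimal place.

θ_min ≈ 35.3°

The letter d corresponds to l = 2.
|L| = √(l(l+1)) ℏ = √6 ℏ.
The smallest angle corresponds to the largest L_z, i.e. m_l = l = 2, giving L_z = 2ℏ.
cos θ_min = 2/√6, so θ_min ≈ 35.3°.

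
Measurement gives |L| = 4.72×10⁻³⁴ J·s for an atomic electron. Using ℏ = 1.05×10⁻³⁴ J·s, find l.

l = 4

|L|/ℏ = (4.72×10⁻³⁴)/(1.05×10⁻³⁴) ≈ 4.495.
l(l+1) ≈ 4.495² ≈ 20.21, so l = 4.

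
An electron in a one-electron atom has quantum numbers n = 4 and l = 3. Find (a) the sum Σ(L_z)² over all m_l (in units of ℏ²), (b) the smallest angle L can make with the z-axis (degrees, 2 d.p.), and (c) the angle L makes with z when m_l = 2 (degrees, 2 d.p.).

Σ m_l² = 28, so Σ(L_z)² = 28 ℏ².
cos θ_min = 3/√12, so θ_min ≈ 30.00°.
For m_l = 2: cos θ = 2/√12, θ ≈ 54.74°.

Σ(L_z)² = 28 ℏ²; θ_min ≈ 30.00°; θ(m_l=2) ≈ 54.74°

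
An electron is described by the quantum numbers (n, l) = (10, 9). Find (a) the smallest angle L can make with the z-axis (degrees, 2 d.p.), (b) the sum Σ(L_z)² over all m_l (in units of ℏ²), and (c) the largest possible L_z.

θ_min ≈ 18.43°; Σ(L_z)² = 570 ℏ²; L_z,max = 9ℏ

cos θ_min = 9/√90, so θ_min ≈ 18.43°.
Σ m_l² = 570, so Σ(L_z)² = 570 ℏ².
L_z,max = lℏ = 9ℏ.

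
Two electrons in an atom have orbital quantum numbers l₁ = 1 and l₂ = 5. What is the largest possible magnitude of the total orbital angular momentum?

L runs from |1 − 5| = 4 to 1 + 5 = 6.
L ∈ {4, 5, 6}.
The largest magnitude corresponds to L = 6: |L_tot| = ℏ√(6·7) = √42 ℏ.

|L_tot|_max = √42 ℏ ≈ 6.481ℏ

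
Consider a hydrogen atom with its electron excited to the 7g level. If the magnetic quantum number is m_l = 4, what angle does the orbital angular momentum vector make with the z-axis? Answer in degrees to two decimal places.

The 7g level has l = 4.
|L| = √(l(l+1)) ℏ = 2√5 ℏ.
L_z = m_l ℏ = 4ℏ.
cos θ = L_z/|L| = 4/√20, so θ ≈ 26.57°.

θ ≈ 26.57°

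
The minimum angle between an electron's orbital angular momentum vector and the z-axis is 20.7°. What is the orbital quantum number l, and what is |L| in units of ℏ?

cos²θ_min = l/(l+1) = 0.8751.
Thus l = 0.8751/(1 − 0.8751) ≈ 7.
Then |L| = ℏ√(7·8) = 2√14 ℏ.

l = 7, |L| = 2√14 ℏ ≈ 7.483ℏ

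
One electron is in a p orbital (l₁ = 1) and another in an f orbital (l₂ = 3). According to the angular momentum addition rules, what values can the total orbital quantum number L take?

By the triangle rule, |l₁ − l₂| ≤ L ≤ l₁ + l₂.
L ∈ {2, 3, 4}.

L = 2, 3, 4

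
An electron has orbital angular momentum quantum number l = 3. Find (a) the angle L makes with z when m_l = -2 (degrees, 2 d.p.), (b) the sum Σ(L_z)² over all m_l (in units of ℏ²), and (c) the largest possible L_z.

θ(m_l=-2) ≈ 125.26°; Σ(L_z)² = 28 ℏ²; L_z,max = 3ℏ

For m_l = -2: cos θ = -2/√12, θ ≈ 125.26°.
Σ m_l² = 28, so Σ(L_z)² = 28 ℏ².
L_z,max = lℏ = 3ℏ.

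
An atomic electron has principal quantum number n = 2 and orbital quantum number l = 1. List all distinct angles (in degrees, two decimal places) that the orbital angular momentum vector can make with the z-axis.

θ ∈ {45.00°, 90.00°, 135.00°}

|L| = ℏ√(l(l+1)) = √2 ℏ.
cos θ = m_l/√2 for each m_l ∈ {-1, 0, 1}.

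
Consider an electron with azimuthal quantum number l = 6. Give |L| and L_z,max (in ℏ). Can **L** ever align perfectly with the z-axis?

|L| = √42 ℏ ≈ 6.4807ℏ, while L_z,max = lℏ = 6ℏ.
Since |L| > L_z,max, the vector can never point exactly along z; the closest it comes is θ_min = arccos(6/√42) ≈ 22.2°.

No: L_z,max = 6ℏ < |L| = √42 ℏ ≈ 6.481ℏ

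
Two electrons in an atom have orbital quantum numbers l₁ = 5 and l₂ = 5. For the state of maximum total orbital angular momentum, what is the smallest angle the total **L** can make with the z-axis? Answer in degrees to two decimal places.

By the triangle rule, |l₁ − l₂| ≤ L ≤ l₁ + l₂.
Allowed values: L = 0, 1, 2, 3, 4, 5, 6, 7, 8, 9, 10.
The maximum is L = 10, with |L_tot| = ℏ√(10·11) = √110 ℏ.
The minimum angle with z is arccos(10/√110) ≈ 17.55°.

θ_min ≈ 17.55°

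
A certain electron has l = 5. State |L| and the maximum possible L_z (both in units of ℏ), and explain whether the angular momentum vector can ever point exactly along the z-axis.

No: L_z,max = 5ℏ < |L| = √30 ℏ ≈ 5.477ℏ

|L| = √30 ℏ ≈ 5.4772ℏ, while L_z,max = lℏ = 5ℏ.
Since |L| > L_z,max, the vector can never point exactly along z; the closest it comes is θ_min = arccos(5/√30) ≈ 24.1°.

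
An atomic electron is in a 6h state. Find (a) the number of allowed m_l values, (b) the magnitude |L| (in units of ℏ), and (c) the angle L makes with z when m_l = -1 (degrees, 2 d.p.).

11 values; |L| = √30 ℏ ≈ 5.477ℏ; θ(m_l=-1) ≈ 100.52°

For 6h, l = 5.
There are 2l+1 = 11 values of m_l.
|L| = ℏ√(5·6) = √30 ℏ ≈ 5.477ℏ.
For m_l = -1: cos θ = -1/√30, θ ≈ 100.52°.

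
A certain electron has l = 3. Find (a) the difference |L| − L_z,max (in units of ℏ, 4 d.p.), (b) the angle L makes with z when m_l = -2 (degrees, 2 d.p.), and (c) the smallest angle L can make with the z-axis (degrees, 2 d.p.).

|L|−L_z,max ≈ 0.4641ℏ; θ(m_l=-2) ≈ 125.26°; θ_min ≈ 30.00°

|L| − L_z,max = (2√3 − 3)ℏ ≈ 0.4641ℏ.
For m_l = -2: cos θ = -2/√12, θ ≈ 125.26°.
cos θ_min = 3/√12, so θ_min ≈ 30.00°.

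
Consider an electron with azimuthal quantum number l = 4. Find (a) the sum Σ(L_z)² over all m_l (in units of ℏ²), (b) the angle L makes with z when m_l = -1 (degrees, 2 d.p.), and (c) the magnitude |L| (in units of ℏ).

Σ(L_z)² = 60 ℏ²; θ(m_l=-1) ≈ 102.92°; |L| = 2√5 ℏ ≈ 4.472ℏ

Σ m_l² = 60, so Σ(L_z)² = 60 ℏ².
For m_l = -1: cos θ = -1/√20, θ ≈ 102.92°.
|L| = ℏ√(4·5) = 2√5 ℏ ≈ 4.472ℏ.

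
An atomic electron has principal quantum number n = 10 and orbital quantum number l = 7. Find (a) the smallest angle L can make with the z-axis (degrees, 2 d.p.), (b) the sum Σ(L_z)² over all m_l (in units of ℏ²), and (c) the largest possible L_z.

cos θ_min = 7/√56, so θ_min ≈ 20.70°.
Σ m_l² = 280, so Σ(L_z)² = 280 ℏ².
L_z,max = lℏ = 7ℏ.

θ_min ≈ 20.70°; Σ(L_z)² = 280 ℏ²; L_z,max = 7ℏ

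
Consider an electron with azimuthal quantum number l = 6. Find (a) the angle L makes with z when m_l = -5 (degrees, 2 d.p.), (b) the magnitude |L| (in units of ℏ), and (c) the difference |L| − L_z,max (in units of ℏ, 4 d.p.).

θ(m_l=-5) ≈ 140.49°; |L| = √42 ℏ ≈ 6.481ℏ; |L|−L_z,max ≈ 0.4807ℏ

For m_l = -5: cos θ = -5/√42, θ ≈ 140.49°.
|L| = ℏ√(6·7) = √42 ℏ ≈ 6.481ℏ.
|L| − L_z,max = (√42 − 6)ℏ ≈ 0.4807ℏ.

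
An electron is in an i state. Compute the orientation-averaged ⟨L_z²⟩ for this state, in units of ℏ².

⟨L_z²⟩ = 14 ℏ²

For an i orbital, l = 6.
m_l ∈ {-6, -5, -4, -3, -2, -1, 0, 1, 2, 3, 4, 5, 6}.
⟨L_z²⟩ = ℏ²·l(l+1)/3 = 14ℏ².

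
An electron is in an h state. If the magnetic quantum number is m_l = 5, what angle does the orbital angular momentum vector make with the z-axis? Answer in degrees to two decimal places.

θ ≈ 24.09°

An h state has l = 5.
|L| = ℏ√(l(l+1)) = √30 ℏ.
L_z = m_l ℏ = 5ℏ.
cos θ = L_z/|L| = 5/√30, so θ ≈ 24.09°.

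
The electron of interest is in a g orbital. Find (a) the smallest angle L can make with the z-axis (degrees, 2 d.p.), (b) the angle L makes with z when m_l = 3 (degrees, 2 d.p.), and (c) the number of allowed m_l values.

The letter g corresponds to l = 4.
cos θ_min = 4/√20, so θ_min ≈ 26.57°.
For m_l = 3: cos θ = 3/√20, θ ≈ 47.87°.
There are 2l+1 = 9 values of m_l.

θ_min ≈ 26.57°; θ(m_l=3) ≈ 47.87°; 9 values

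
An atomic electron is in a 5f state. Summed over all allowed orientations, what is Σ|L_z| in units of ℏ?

For 5f, l = 3.
m_l ∈ {-3, -2, -1, 0, 1, 2, 3}.
Σ|m_l| = l(l+1) = 12.

Σ|L_z| = 12 ℏ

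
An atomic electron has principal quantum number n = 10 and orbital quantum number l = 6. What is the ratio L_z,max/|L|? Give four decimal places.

|L| = √42 ℏ ≈ 6.4807ℏ, while L_z,max = lℏ = 6ℏ.
L_z,max/|L| = 6/√42 = 0.9258.

L_z,max/|L| = 0.9258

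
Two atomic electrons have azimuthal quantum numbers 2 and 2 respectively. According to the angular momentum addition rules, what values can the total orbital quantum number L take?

L = 0, 1, 2, 3, 4

The total orbital quantum number L ranges from |l₁ − l₂| to l₁ + l₂ in integer steps.
L ∈ {0, 1, 2, 3, 4}.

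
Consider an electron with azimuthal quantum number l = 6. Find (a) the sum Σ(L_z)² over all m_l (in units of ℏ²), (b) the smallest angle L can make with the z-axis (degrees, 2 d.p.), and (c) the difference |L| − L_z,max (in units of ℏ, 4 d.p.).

Σ(L_z)² = 182 ℏ²; θ_min ≈ 22.21°; |L|−L_z,max ≈ 0.4807ℏ

Σ m_l² = 182, so Σ(L_z)² = 182 ℏ².
cos θ_min = 6/√42, so θ_min ≈ 22.21°.
|L| − L_z,max = (√42 − 6)ℏ ≈ 0.4807ℏ.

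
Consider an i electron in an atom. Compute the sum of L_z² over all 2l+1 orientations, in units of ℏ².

The letter i corresponds to l = 6.
m_l ∈ {-6, -5, -4, -3, -2, -1, 0, 1, 2, 3, 4, 5, 6}.
Summing m² from −6 to 6: Σ m_l² = 182.

Σ(L_z)² = 182 ℏ²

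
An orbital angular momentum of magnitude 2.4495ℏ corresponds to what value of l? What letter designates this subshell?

Since |L|² = l(l+1)ℏ², l(l+1) = 6.
Solving: l = 2.

l = 2 (d orbital)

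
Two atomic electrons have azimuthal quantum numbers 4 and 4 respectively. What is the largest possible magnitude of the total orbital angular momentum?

|L_tot|_max = 6√2 ℏ ≈ 8.485ℏ

L runs from |4 − 4| = 0 to 4 + 4 = 8.
Allowed values: L = 0, 1, 2, 3, 4, 5, 6, 7, 8.
The largest magnitude corresponds to L = 8: |L_tot| = ℏ√(8·9) = 6√2 ℏ.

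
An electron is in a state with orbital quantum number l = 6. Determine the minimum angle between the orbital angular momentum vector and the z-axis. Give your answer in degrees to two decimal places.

|L| = √(l(l+1)) ℏ = √42 ℏ.
The smallest angle corresponds to the largest L_z, i.e. m_l = l = 6, giving L_z = 6ℏ.
cos θ_min = 6/√42, so θ_min ≈ 22.21°.

θ_min ≈ 22.21°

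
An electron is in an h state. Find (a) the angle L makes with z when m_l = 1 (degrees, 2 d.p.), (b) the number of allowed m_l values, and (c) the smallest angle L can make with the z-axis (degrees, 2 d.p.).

θ(m_l=1) ≈ 79.48°; 11 values; θ_min ≈ 24.09°

For an h orbital, l = 5.
For m_l = 1: cos θ = 1/√30, θ ≈ 79.48°.
There are 2l+1 = 11 values of m_l.
cos θ_min = 5/√30, so θ_min ≈ 24.09°.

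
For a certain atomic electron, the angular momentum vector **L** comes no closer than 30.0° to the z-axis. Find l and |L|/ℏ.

cos²θ_min = l/(l+1) = 0.7500.
Solving: l = 3.
Then |L| = ℏ√(3·4) = 2√3 ℏ.

l = 3, |L| = 2√3 ℏ ≈ 3.464ℏ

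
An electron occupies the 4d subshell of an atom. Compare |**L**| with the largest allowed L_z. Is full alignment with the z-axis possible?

No: L_z,max = 2ℏ < |L| = √6 ℏ ≈ 2.449ℏ

4d means n = 4, l = 2.
|L| = √6 ℏ ≈ 2.4495ℏ, while L_z,max = lℏ = 2ℏ.
Since |L| > L_z,max, the vector can never point exactly along z; the closest it comes is θ_min = arccos(2/√6) ≈ 35.3°.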